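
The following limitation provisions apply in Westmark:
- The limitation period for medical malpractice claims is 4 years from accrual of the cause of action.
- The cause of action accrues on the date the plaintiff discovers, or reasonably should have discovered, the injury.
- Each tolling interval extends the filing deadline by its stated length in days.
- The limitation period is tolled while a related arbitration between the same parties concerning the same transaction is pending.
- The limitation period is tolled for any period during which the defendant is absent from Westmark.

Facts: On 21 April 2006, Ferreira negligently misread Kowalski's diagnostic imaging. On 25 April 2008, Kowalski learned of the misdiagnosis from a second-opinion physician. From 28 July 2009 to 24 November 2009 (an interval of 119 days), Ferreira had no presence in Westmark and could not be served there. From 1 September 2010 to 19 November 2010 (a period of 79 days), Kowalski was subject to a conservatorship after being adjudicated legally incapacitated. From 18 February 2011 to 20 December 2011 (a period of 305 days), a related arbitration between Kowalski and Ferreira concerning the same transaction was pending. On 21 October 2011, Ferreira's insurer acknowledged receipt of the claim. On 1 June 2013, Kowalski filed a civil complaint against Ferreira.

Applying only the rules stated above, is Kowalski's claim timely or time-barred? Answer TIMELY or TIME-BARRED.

Under the discovery rule, the claim accrued on 25 April 2008, when Kowalski discovered the injury — not on the 21 April 2006 date of the underlying act.
The untolled deadline — 4 years after 25 April 2008 — is 25 April 2012.
Because the defendant's absence from the jurisdiction ran from 28 July 2009 to 24 November 2009, the deadline is extended by 119 days to 22 August 2012.
The pending related arbitration from 18 February 2011 to 20 December 2011 tolled the period for 305 days, extending the deadline to 23 June 2013.
Although the plaintiff's incapacity ran from 1 September 2010 to 19 November 2010, the stated rules do not make that a tolling event, so it is disregarded.
The other events in the timeline have no effect on the limitation period under the stated rules.
Filing on 1 June 2013 beat the 23 June 2013 deadline — the action is timely.

TIMELY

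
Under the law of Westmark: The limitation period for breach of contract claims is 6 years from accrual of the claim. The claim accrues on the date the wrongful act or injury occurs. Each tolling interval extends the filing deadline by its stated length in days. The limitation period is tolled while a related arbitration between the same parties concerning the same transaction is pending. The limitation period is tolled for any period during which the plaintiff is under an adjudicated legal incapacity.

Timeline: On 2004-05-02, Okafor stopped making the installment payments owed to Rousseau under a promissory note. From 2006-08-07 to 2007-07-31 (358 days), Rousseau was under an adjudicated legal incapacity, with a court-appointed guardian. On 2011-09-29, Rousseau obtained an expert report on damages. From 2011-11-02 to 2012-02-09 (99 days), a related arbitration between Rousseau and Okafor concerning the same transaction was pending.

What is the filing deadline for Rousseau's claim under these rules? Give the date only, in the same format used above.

2011-04-25

The claim accrued on 2004-05-02, the date of the act.
6 years from 2004-05-02 is 2010-05-02.
The plaintiff's legal incapacity from 2006-08-07 to 2007-07-31 tolled the period for 358 days, extending the deadline to 2011-04-25.
The pending related arbitration from 2011-11-02 to 2012-02-09 began after the period had already run on 2011-04-25, so it has no tolling effect.
The other events in the timeline have no effect on the limitation period under the stated rules.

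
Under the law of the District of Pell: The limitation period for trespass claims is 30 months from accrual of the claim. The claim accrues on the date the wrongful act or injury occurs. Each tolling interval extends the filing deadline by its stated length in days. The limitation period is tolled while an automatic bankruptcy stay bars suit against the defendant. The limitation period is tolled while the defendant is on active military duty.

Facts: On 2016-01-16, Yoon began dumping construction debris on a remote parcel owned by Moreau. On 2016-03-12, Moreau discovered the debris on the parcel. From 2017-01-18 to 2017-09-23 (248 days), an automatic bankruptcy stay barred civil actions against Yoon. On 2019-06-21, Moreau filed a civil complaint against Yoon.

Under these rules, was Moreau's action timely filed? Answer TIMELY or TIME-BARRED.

TIME-BARRED

Accrual is governed by the date of the act, so the period began to run on 2016-01-16; the later discovery on 2016-03-12 is irrelevant under the stated rule.
Adding the 30 months base period to 2016-01-16 gives a deadline of 2018-07-16, before any tolling.
Because the automatic bankruptcy stay ran from 2017-01-18 to 2017-09-23, the deadline is extended by 248 days to 2019-03-21.
Filing on 2019-06-21 missed the 2019-03-21 deadline — the action is time-barred.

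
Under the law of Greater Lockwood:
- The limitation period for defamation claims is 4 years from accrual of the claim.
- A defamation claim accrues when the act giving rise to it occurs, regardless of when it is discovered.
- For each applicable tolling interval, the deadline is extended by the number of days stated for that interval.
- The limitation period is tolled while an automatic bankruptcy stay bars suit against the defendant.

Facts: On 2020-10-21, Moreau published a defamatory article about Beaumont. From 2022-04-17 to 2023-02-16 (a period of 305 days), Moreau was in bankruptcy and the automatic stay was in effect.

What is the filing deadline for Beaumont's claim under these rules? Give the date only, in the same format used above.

The claim accrued on 2020-10-21, when the wrongful act occurred.
4 years from 2020-10-21 is 2024-10-21.
The period was tolled for 305 days by the automatic bankruptcy stay (2022-04-17 to 2023-02-16), pushing the deadline to 2025-08-22.

2025-08-22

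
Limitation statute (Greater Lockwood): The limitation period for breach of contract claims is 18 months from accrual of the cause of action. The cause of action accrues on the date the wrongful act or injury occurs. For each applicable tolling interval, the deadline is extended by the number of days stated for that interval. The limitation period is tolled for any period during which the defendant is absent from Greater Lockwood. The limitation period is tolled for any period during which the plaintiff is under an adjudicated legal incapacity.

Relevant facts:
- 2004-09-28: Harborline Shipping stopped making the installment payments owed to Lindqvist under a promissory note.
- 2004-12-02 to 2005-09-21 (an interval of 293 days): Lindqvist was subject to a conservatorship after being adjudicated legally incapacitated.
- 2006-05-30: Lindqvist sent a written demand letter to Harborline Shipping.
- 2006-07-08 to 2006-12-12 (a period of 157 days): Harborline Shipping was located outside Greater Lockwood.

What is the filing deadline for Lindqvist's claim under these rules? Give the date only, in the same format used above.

The claim accrued on 2004-09-28, when the wrongful act occurred.
18 months from 2004-09-28 is 2006-03-28.
The plaintiff's legal incapacity from 2004-12-02 to 2005-09-21 tolled the period for 293 days, extending the deadline to 2007-01-15.
The period was tolled for 157 days by the defendant's absence from the jurisdiction (2006-07-08 to 2006-12-12), pushing the deadline to 2007-06-21.
Nothing else in the chronology tolls or restarts the period.

2007-06-21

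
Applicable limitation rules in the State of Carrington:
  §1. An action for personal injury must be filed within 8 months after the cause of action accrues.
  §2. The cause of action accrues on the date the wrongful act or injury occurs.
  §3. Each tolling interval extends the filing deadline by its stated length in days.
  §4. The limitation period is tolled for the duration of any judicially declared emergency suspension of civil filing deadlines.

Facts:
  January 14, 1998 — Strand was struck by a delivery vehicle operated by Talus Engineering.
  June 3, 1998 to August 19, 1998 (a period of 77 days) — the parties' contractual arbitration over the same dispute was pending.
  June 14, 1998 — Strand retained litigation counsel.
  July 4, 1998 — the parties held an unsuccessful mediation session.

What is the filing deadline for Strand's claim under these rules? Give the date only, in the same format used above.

September 14, 1998

The limitation period began to run on January 14, 1998.
Adding the 8 months base period to January 14, 1998 gives a deadline of September 14, 1998, before any tolling.
The pending related arbitration from June 3, 1998 to August 19, 1998 does not toll the period, because no stated rule makes a pending arbitration a tolling event.
The other events in the timeline have no effect on the limitation period under the stated rules.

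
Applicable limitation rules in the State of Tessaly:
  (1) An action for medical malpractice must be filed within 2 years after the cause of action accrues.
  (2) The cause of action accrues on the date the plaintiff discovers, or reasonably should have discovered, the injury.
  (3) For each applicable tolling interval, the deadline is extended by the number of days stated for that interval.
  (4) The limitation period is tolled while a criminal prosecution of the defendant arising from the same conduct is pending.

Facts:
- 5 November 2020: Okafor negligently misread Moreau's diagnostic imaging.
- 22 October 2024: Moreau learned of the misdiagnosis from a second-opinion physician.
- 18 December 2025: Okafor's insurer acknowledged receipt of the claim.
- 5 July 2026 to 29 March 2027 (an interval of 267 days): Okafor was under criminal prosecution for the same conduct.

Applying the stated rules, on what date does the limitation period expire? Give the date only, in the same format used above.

Under the discovery rule, the claim accrued on 22 October 2024, when Moreau discovered the injury — not on the 5 November 2020 date of the underlying act.
2 years from 22 October 2024 is 22 October 2026.
The pending criminal prosecution from 5 July 2026 to 29 March 2027 tolled the period for 267 days, extending the deadline to 16 July 2027.
None of the other events listed affects the running of the period under the stated rules.

16 July 2027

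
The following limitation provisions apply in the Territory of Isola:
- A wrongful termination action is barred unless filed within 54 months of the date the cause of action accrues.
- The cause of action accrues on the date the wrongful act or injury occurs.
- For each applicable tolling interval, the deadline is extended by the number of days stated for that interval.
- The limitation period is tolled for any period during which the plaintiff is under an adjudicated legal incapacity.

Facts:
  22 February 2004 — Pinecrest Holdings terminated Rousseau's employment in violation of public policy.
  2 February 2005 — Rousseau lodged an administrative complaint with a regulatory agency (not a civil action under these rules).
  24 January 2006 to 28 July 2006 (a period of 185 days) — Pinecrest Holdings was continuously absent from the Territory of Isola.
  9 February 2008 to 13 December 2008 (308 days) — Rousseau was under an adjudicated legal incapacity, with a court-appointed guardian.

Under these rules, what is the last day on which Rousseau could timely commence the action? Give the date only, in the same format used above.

26 June 2009

The claim accrued on 22 February 2004, when the wrongful act occurred.
Adding the 54 months base period to 22 February 2004 gives a deadline of 22 August 2008, before any tolling.
The period was tolled for 308 days by the plaintiff's legal incapacity (9 February 2008 to 13 December 2008), pushing the deadline to 26 June 2009.
Although the defendant's absence ran from 24 January 2006 to 28 July 2006, the stated rules do not make that a tolling event, so it is disregarded.
Nothing else in the chronology tolls or restarts the period.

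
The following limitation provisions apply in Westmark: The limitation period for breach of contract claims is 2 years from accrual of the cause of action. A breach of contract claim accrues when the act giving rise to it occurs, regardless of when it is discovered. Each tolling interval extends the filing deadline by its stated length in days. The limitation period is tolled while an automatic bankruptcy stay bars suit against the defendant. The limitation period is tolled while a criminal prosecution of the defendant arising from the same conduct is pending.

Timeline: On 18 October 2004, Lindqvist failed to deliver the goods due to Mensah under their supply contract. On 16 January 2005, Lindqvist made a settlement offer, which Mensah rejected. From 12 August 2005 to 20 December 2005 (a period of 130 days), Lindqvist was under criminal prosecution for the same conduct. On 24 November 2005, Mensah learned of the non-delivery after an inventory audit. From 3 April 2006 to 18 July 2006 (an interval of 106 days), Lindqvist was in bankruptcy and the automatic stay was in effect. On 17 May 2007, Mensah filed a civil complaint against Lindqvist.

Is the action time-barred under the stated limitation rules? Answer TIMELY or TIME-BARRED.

TIMELY

Accrual is governed by the date of the act, so the period began to run on 18 October 2004; the later discovery on 24 November 2005 is irrelevant under the stated rule.
Adding the 2 years base period to 18 October 2004 gives a deadline of 18 October 2006, before any tolling.
Because the pending criminal prosecution ran from 12 August 2005 to 20 December 2005, the deadline is extended by 130 days to 25 February 2007.
Because the automatic bankruptcy stay ran from 3 April 2006 to 18 July 2006, the deadline is extended by 106 days to 11 June 2007.
None of the other events listed affects the running of the period under the stated rules.
Filing on 17 May 2007 beat the 11 June 2007 deadline — the action is timely.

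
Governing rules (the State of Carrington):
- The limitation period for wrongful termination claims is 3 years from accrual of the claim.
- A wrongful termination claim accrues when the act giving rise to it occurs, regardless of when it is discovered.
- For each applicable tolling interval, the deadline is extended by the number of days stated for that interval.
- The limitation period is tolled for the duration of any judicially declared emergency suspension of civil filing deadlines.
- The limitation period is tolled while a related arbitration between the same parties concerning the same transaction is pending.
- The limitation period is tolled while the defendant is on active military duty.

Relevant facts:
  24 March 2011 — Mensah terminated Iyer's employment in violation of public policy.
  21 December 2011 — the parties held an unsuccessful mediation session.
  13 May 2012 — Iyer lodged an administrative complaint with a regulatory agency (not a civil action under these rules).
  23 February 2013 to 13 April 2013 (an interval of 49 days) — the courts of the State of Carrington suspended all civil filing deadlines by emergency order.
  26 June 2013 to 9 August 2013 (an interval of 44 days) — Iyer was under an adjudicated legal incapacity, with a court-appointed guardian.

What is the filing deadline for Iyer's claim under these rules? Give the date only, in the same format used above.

The limitation period began to run on 24 March 2011.
Adding the 3 years base period to 24 March 2011 gives a deadline of 24 March 2014, before any tolling.
Because the emergency suspension of filing deadlines ran from 23 February 2013 to 13 April 2013, the deadline is extended by 49 days to 12 May 2014.
Although the plaintiff's incapacity ran from 26 June 2013 to 9 August 2013, the stated rules do not make that a tolling event, so it is disregarded.
Nothing else in the chronology tolls or restarts the period.

12 May 2014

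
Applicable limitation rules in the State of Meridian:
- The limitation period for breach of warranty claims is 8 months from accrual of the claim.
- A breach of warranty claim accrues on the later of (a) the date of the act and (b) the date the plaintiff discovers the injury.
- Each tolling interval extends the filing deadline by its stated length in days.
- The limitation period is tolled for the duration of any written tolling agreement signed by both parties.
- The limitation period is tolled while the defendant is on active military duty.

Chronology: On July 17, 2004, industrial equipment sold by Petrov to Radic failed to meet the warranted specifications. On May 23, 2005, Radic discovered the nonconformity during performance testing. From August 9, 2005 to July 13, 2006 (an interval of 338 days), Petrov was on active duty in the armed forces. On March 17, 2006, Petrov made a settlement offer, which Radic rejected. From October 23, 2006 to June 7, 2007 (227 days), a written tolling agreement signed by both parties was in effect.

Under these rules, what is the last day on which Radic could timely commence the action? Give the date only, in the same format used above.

August 11, 2007

Taking the later of the act (July 17, 2004) and discovery (May 23, 2005), the claim accrued on May 23, 2005.
The untolled deadline — 8 months after May 23, 2005 — is January 23, 2006.
The defendant's active military service from August 9, 2005 to July 13, 2006 tolled the period for 338 days, extending the deadline to December 27, 2006.
The period was tolled for 227 days by the written tolling agreement (October 23, 2006 to June 7, 2007), pushing the deadline to August 11, 2007.
Nothing else in the chronology tolls or restarts the period.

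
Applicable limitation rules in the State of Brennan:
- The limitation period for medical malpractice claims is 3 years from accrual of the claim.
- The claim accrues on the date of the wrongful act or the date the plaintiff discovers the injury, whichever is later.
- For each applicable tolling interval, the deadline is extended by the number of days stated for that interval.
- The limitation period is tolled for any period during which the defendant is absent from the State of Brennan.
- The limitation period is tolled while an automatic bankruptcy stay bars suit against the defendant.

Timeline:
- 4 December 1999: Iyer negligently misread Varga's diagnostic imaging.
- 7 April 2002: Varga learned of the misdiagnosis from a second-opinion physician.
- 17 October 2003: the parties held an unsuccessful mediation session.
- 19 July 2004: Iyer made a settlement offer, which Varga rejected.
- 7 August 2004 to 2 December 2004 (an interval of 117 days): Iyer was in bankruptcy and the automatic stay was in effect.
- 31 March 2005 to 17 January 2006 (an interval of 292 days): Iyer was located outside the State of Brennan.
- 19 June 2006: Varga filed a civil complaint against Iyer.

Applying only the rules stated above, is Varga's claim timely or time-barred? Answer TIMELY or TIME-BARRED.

TIME-BARRED

The claim accrued on 7 April 2002 — the later of the 4 December 1999 act and the 7 April 2002 discovery.
The untolled deadline — 3 years after 7 April 2002 — is 7 April 2005.
Because the automatic bankruptcy stay ran from 7 August 2004 to 2 December 2004, the deadline is extended by 117 days to 2 August 2005.
The defendant's absence from the jurisdiction from 31 March 2005 to 17 January 2006 tolled the period for 292 days, extending the deadline to 21 May 2006.
None of the other events listed affects the running of the period under the stated rules.
The 19 June 2006 filing falls after the 21 May 2006 deadline; the claim is time-barred.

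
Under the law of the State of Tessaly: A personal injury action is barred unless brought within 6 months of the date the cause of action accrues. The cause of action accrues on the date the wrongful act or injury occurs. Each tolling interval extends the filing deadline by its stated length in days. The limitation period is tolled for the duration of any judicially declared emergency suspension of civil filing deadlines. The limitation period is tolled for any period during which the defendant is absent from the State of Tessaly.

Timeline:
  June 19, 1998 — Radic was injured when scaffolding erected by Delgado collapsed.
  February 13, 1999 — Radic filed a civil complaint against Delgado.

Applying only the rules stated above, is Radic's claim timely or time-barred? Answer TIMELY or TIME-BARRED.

The limitation period began to run on June 19, 1998.
The untolled deadline — 6 months after June 19, 1998 — is December 19, 1998.
The February 13, 1999 filing falls after the December 19, 1998 deadline; the claim is time-barred.

TIME-BARRED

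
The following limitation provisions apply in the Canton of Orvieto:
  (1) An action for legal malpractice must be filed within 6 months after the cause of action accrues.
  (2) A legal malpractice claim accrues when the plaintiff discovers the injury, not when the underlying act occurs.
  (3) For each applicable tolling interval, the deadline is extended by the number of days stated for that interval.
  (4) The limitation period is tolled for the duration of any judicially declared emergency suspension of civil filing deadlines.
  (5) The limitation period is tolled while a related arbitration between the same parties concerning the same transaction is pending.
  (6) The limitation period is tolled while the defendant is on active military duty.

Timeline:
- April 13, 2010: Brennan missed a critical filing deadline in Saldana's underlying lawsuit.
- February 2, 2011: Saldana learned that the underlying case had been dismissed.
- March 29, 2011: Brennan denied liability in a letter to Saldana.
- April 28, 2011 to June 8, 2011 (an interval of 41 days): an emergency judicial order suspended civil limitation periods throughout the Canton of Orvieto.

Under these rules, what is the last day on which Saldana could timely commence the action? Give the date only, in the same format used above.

Accrual is tied to discovery, so the period began on February 2, 2011 rather than on April 13, 2010 when the act occurred.
The untolled deadline — 6 months after February 2, 2011 — is August 2, 2011.
The period was tolled for 41 days by the emergency suspension of filing deadlines (April 28, 2011 to June 8, 2011), pushing the deadline to September 12, 2011.
None of the other events listed affects the running of the period under the stated rules.

September 12, 2011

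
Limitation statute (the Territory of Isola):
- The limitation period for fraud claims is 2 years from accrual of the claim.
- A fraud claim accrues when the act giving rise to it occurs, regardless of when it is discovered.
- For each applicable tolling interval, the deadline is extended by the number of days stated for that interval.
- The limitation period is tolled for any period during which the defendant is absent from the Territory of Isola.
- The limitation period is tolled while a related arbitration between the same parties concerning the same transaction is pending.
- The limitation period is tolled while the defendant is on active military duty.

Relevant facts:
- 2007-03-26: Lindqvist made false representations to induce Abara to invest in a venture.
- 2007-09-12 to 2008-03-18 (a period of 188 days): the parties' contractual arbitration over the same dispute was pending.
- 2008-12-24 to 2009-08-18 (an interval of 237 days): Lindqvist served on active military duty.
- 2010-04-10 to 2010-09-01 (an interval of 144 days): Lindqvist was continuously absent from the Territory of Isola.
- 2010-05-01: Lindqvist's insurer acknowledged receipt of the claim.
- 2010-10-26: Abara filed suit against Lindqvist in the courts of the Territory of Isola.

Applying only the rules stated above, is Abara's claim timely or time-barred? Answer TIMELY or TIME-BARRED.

TIME-BARRED

The claim accrued on 2007-03-26, the date of the act.
2 years from 2007-03-26 is 2009-03-26.
The pending related arbitration from 2007-09-12 to 2008-03-18 tolled the period for 188 days, extending the deadline to 2009-09-30.
Because the defendant's active military service ran from 2008-12-24 to 2009-08-18, the deadline is extended by 237 days to 2010-05-25.
Because the defendant's absence from the jurisdiction ran from 2010-04-10 to 2010-09-01, the deadline is extended by 144 days to 2010-10-16.
Nothing else in the chronology tolls or restarts the period.
Filing on 2010-10-26 missed the 2010-10-16 deadline — the action is time-barred.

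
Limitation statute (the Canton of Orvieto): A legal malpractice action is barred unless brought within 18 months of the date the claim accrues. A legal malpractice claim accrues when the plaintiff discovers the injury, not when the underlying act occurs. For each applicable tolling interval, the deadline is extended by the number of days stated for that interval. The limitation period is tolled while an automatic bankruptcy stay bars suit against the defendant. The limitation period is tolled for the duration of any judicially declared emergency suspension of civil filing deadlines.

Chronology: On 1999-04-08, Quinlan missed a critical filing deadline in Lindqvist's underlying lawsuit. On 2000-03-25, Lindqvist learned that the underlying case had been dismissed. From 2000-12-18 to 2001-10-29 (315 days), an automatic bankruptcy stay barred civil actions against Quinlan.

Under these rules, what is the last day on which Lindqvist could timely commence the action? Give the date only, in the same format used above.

Accrual is tied to discovery, so the period began on 2000-03-25 rather than on 1999-04-08 when the act occurred.
18 months from 2000-03-25 is 2001-09-25.
The period was tolled for 315 days by the automatic bankruptcy stay (2000-12-18 to 2001-10-29), pushing the deadline to 2002-08-06.

2002-08-06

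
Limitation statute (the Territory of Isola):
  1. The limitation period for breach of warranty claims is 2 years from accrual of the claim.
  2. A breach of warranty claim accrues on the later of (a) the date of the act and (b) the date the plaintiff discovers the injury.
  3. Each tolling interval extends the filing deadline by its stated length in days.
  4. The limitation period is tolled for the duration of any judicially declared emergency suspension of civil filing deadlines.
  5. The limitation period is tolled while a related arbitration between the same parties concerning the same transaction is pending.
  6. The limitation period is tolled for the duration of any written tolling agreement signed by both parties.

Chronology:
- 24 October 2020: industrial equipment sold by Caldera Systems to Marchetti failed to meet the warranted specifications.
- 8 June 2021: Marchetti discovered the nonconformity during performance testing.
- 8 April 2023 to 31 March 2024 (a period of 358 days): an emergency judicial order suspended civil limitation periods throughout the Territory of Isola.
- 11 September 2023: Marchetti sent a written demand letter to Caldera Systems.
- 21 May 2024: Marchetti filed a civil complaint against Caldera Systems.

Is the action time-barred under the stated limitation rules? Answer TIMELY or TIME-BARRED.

TIMELY

The claim accrued on 8 June 2021 — the later of the 24 October 2020 act and the 8 June 2021 discovery.
2 years from 8 June 2021 is 8 June 2023.
Because the emergency suspension of filing deadlines ran from 8 April 2023 to 31 March 2024, the deadline is extended by 358 days to 31 May 2024.
The other events in the timeline have no effect on the limitation period under the stated rules.
The 21 May 2024 filing precedes the 31 May 2024 deadline; the claim is timely.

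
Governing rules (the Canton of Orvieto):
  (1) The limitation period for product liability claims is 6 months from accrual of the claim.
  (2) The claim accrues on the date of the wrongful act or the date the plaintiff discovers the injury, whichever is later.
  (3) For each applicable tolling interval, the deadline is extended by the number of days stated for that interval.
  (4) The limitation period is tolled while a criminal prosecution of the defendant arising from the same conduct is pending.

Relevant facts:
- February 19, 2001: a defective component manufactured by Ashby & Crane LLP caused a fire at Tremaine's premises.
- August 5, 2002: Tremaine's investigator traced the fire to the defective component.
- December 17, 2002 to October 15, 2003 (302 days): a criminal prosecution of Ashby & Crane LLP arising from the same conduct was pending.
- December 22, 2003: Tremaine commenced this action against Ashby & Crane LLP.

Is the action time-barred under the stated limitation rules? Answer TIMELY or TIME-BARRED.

TIME-BARRED

Taking the later of the act (February 19, 2001) and discovery (August 5, 2002), the claim accrued on August 5, 2002.
6 months from August 5, 2002 is February 5, 2003.
Because the pending criminal prosecution ran from December 17, 2002 to October 15, 2003, the deadline is extended by 302 days to December 4, 2003.
The December 22, 2003 filing falls after the December 4, 2003 deadline; the claim is time-barred.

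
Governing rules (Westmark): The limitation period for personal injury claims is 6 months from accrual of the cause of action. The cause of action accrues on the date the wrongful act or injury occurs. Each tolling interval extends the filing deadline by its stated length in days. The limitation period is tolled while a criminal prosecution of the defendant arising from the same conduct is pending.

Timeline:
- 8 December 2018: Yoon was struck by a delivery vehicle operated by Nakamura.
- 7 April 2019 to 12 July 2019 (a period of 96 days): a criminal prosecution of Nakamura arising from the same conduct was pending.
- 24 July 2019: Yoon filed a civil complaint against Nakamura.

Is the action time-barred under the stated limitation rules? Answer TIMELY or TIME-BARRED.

TIMELY

The cause of action accrued on 8 December 2018, the date of the act.
The untolled deadline — 6 months after 8 December 2018 — is 8 June 2019.
Because the pending criminal prosecution ran from 7 April 2019 to 12 July 2019, the deadline is extended by 96 days to 12 September 2019.
The 24 July 2019 filing precedes the 12 September 2019 deadline; the claim is timely.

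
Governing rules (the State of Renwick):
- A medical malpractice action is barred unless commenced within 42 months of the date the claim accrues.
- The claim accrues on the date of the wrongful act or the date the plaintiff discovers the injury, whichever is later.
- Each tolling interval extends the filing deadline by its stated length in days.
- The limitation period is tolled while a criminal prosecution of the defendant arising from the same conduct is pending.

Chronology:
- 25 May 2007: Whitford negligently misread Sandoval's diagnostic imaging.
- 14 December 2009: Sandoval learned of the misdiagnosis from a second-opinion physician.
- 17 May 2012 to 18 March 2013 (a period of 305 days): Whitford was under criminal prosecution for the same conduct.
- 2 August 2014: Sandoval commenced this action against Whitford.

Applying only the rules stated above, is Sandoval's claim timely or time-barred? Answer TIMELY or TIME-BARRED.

TIME-BARRED

The claim accrued on 14 December 2009 — the later of the 25 May 2007 act and the 14 December 2009 discovery.
Adding the 42 months base period to 14 December 2009 gives a deadline of 14 June 2013, before any tolling.
The pending criminal prosecution from 17 May 2012 to 18 March 2013 tolled the period for 305 days, extending the deadline to 15 April 2014.
Sandoval filed on 2 August 2014, after the 15 April 2014 deadline, so the action is time-barred.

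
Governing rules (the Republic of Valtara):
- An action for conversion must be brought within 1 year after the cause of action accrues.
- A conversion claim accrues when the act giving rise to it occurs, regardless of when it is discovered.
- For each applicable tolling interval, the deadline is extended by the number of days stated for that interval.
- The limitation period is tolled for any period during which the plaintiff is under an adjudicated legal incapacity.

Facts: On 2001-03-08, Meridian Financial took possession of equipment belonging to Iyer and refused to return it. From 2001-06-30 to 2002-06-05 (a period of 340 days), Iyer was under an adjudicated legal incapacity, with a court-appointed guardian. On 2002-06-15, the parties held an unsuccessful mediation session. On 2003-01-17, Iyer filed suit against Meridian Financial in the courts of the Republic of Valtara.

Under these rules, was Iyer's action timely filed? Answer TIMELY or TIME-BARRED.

TIMELY

The cause of action accrued on 2001-03-08, the date of the act.
Adding the 1 year base period to 2001-03-08 gives a deadline of 2002-03-08, before any tolling.
The plaintiff's legal incapacity from 2001-06-30 to 2002-06-05 tolled the period for 340 days, extending the deadline to 2003-02-11.
None of the other events listed affects the running of the period under the stated rules.
Iyer filed on 2003-01-17, before the 2003-02-11 deadline, so the action is timely.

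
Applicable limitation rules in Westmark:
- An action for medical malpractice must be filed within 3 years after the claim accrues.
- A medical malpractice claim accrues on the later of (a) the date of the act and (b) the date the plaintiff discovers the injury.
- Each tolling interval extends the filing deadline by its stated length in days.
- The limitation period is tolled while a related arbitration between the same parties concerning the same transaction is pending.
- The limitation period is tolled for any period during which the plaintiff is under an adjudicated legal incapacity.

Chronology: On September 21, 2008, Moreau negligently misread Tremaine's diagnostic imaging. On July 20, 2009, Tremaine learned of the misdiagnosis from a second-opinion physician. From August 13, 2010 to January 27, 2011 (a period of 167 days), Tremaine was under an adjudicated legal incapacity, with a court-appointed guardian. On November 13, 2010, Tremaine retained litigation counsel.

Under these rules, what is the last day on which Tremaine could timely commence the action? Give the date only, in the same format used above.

January 3, 2013

Taking the later of the act (September 21, 2008) and discovery (July 20, 2009), the claim accrued on July 20, 2009.
Adding the 3 years base period to July 20, 2009 gives a deadline of July 20, 2012, before any tolling.
Because the plaintiff's legal incapacity ran from August 13, 2010 to January 27, 2011, the deadline is extended by 167 days to January 3, 2013.
The other events in the timeline have no effect on the limitation period under the stated rules.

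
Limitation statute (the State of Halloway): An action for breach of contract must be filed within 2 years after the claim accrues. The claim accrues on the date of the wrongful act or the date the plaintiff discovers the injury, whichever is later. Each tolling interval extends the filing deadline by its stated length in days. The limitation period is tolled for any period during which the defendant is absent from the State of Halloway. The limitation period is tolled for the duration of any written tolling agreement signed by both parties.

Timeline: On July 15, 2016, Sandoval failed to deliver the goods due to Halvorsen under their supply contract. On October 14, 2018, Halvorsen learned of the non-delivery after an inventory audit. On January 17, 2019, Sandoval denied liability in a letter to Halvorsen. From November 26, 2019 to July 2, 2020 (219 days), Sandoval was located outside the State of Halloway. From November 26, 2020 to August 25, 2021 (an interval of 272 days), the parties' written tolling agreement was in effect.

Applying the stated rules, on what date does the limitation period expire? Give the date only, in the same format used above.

Because discovery on October 14, 2018 post-dates the July 15, 2016 act, accrual under the later-of rule falls on October 14, 2018.
2 years from October 14, 2018 is October 14, 2020.
The period was tolled for 219 days by the defendant's absence from the jurisdiction (November 26, 2019 to July 2, 2020), pushing the deadline to May 21, 2021.
The period was tolled for 272 days by the written tolling agreement (November 26, 2020 to August 25, 2021), pushing the deadline to February 17, 2022.
The other events in the timeline have no effect on the limitation period under the stated rules.

February 17, 2022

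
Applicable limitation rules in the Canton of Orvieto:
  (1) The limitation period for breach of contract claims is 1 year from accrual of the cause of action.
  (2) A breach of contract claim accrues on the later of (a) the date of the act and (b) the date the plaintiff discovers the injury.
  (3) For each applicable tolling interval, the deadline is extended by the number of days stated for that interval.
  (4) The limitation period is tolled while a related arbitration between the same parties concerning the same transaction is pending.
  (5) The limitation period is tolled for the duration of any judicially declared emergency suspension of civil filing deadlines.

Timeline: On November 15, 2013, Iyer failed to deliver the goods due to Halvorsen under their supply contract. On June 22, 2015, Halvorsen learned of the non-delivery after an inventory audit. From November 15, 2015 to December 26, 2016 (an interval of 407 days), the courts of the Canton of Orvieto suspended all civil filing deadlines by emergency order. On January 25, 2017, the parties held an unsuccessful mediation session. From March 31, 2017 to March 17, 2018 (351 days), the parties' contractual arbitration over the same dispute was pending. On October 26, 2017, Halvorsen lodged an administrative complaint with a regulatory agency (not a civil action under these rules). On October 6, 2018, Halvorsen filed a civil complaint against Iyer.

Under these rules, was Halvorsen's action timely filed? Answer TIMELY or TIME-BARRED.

Because discovery on June 22, 2015 post-dates the November 15, 2013 act, accrual under the later-of rule falls on June 22, 2015.
1 year from June 22, 2015 is June 22, 2016.
The period was tolled for 407 days by the emergency suspension of filing deadlines (November 15, 2015 to December 26, 2016), pushing the deadline to August 3, 2017.
The period was tolled for 351 days by the pending related arbitration (March 31, 2017 to March 17, 2018), pushing the deadline to July 20, 2018.
Nothing else in the chronology tolls or restarts the period.
Filing on October 6, 2018 missed the July 20, 2018 deadline — the action is time-barred.

TIME-BARRED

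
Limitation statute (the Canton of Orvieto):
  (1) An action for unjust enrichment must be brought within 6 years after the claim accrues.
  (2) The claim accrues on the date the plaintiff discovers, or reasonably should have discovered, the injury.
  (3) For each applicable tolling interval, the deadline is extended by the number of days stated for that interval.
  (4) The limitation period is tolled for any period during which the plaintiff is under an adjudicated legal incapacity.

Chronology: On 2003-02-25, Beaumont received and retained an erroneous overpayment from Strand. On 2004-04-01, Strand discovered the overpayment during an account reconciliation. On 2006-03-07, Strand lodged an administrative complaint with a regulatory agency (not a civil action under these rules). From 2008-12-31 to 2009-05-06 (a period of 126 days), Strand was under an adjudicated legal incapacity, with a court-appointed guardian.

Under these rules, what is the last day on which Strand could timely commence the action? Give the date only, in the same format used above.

Accrual is tied to discovery, so the period began on 2004-04-01 rather than on 2003-02-25 when the act occurred.
6 years from 2004-04-01 is 2010-04-01.
Because the plaintiff's legal incapacity ran from 2008-12-31 to 2009-05-06, the deadline is extended by 126 days to 2010-08-05.
Nothing else in the chronology tolls or restarts the period.

2010-08-05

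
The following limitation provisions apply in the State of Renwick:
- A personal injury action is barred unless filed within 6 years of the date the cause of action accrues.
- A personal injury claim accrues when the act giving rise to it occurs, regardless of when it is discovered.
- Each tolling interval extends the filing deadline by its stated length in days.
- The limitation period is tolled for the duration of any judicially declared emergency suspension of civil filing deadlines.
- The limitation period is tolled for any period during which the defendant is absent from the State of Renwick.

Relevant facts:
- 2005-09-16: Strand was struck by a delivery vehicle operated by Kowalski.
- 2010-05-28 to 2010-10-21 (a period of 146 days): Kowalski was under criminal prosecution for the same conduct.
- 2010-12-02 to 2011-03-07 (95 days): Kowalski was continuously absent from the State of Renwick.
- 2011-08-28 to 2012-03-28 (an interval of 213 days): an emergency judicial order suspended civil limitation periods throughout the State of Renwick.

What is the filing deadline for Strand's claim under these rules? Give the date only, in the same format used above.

2012-07-20

The limitation period began to run on 2005-09-16.
The untolled deadline — 6 years after 2005-09-16 — is 2011-09-16.
The period was tolled for 95 days by the defendant's absence from the jurisdiction (2010-12-02 to 2011-03-07), pushing the deadline to 2011-12-20.
The emergency suspension of filing deadlines from 2011-08-28 to 2012-03-28 tolled the period for 213 days, extending the deadline to 2012-07-20.
No stated provision tolls the period for a criminal prosecution, so the interval from 2010-05-28 to 2010-10-21 has no effect on the deadline.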